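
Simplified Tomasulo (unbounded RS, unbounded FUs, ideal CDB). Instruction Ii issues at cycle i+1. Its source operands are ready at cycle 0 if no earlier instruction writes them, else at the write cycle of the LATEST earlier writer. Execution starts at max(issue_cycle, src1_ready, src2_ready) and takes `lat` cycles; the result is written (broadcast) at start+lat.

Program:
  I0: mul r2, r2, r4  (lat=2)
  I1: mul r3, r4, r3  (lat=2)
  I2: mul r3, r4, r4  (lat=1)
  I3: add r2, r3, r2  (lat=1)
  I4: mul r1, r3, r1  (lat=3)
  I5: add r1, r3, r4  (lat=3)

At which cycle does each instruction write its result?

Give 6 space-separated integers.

I0 mul r2: issue@1 deps=(None,None) exec_start@1 write@3
I1 mul r3: issue@2 deps=(None,None) exec_start@2 write@4
I2 mul r3: issue@3 deps=(None,None) exec_start@3 write@4
I3 add r2: issue@4 deps=(2,0) exec_start@4 write@5
I4 mul r1: issue@5 deps=(2,None) exec_start@5 write@8
I5 add r1: issue@6 deps=(2,None) exec_start@6 write@9

Answer: 3 4 4 5 8 9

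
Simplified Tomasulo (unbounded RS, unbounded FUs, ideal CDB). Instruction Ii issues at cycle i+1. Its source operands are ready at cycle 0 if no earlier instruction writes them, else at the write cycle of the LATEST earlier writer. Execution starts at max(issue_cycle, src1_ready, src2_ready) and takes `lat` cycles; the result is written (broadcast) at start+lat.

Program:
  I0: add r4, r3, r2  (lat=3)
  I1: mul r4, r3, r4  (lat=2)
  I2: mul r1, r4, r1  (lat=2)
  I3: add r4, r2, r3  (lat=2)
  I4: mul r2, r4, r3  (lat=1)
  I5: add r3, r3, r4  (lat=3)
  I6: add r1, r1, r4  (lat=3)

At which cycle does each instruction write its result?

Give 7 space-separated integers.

Answer: 4 6 8 6 7 9 11

Derivation:
I0 add r4: issue@1 deps=(None,None) exec_start@1 write@4
I1 mul r4: issue@2 deps=(None,0) exec_start@4 write@6
I2 mul r1: issue@3 deps=(1,None) exec_start@6 write@8
I3 add r4: issue@4 deps=(None,None) exec_start@4 write@6
I4 mul r2: issue@5 deps=(3,None) exec_start@6 write@7
I5 add r3: issue@6 deps=(None,3) exec_start@6 write@9
I6 add r1: issue@7 deps=(2,3) exec_start@8 write@11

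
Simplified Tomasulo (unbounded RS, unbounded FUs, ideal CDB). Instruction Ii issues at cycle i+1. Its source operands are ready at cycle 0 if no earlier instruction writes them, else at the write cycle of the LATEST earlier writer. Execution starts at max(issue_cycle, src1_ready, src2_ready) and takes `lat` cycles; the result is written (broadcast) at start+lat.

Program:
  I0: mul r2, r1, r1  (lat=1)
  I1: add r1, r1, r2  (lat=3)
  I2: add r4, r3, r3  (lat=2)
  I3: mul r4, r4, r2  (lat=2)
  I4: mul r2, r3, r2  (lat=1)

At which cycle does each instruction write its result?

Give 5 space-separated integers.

Answer: 2 5 5 7 6

Derivation:
I0 mul r2: issue@1 deps=(None,None) exec_start@1 write@2
I1 add r1: issue@2 deps=(None,0) exec_start@2 write@5
I2 add r4: issue@3 deps=(None,None) exec_start@3 write@5
I3 mul r4: issue@4 deps=(2,0) exec_start@5 write@7
I4 mul r2: issue@5 deps=(None,0) exec_start@5 write@6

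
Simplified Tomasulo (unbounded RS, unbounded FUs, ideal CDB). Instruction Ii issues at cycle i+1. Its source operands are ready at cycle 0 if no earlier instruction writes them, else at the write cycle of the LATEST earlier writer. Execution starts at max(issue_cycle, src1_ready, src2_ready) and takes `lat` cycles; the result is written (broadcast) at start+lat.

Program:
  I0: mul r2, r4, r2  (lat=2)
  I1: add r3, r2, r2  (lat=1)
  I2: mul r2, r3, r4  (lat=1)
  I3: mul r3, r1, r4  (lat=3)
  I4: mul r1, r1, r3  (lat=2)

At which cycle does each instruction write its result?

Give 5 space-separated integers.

Answer: 3 4 5 7 9

Derivation:
I0 mul r2: issue@1 deps=(None,None) exec_start@1 write@3
I1 add r3: issue@2 deps=(0,0) exec_start@3 write@4
I2 mul r2: issue@3 deps=(1,None) exec_start@4 write@5
I3 mul r3: issue@4 deps=(None,None) exec_start@4 write@7
I4 mul r1: issue@5 deps=(None,3) exec_start@7 write@9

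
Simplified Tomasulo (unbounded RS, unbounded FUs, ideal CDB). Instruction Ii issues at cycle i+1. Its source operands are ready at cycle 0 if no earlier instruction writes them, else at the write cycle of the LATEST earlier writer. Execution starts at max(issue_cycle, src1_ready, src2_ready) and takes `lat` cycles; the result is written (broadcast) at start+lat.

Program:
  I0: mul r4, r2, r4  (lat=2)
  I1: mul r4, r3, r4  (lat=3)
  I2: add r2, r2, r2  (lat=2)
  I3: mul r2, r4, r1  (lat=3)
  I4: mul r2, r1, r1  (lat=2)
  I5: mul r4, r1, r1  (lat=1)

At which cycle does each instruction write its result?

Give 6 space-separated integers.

Answer: 3 6 5 9 7 7

Derivation:
I0 mul r4: issue@1 deps=(None,None) exec_start@1 write@3
I1 mul r4: issue@2 deps=(None,0) exec_start@3 write@6
I2 add r2: issue@3 deps=(None,None) exec_start@3 write@5
I3 mul r2: issue@4 deps=(1,None) exec_start@6 write@9
I4 mul r2: issue@5 deps=(None,None) exec_start@5 write@7
I5 mul r4: issue@6 deps=(None,None) exec_start@6 write@7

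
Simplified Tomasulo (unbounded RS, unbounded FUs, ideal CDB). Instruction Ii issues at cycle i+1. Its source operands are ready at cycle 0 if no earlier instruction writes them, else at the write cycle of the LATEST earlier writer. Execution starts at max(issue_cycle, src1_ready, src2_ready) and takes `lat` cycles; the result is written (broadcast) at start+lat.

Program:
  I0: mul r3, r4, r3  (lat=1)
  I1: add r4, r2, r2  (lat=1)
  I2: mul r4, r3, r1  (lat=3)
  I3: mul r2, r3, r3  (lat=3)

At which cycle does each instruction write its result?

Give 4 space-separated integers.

I0 mul r3: issue@1 deps=(None,None) exec_start@1 write@2
I1 add r4: issue@2 deps=(None,None) exec_start@2 write@3
I2 mul r4: issue@3 deps=(0,None) exec_start@3 write@6
I3 mul r2: issue@4 deps=(0,0) exec_start@4 write@7

Answer: 2 3 6 7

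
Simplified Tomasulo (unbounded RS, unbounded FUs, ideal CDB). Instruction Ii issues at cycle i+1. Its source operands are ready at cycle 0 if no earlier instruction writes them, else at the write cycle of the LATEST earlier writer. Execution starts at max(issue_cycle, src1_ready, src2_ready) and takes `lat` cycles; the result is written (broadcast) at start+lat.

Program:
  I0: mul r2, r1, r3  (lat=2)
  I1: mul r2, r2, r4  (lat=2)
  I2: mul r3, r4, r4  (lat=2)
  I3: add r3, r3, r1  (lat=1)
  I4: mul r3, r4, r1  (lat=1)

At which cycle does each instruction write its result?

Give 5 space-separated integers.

Answer: 3 5 5 6 6

Derivation:
I0 mul r2: issue@1 deps=(None,None) exec_start@1 write@3
I1 mul r2: issue@2 deps=(0,None) exec_start@3 write@5
I2 mul r3: issue@3 deps=(None,None) exec_start@3 write@5
I3 add r3: issue@4 deps=(2,None) exec_start@5 write@6
I4 mul r3: issue@5 deps=(None,None) exec_start@5 write@6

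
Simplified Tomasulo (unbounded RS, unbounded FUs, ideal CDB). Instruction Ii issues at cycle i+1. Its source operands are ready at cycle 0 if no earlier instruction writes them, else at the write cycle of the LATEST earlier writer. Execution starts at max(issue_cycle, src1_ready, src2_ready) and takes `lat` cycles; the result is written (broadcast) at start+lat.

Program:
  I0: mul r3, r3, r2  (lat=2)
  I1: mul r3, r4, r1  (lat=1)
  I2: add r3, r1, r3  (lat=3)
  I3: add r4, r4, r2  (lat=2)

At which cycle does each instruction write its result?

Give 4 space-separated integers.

I0 mul r3: issue@1 deps=(None,None) exec_start@1 write@3
I1 mul r3: issue@2 deps=(None,None) exec_start@2 write@3
I2 add r3: issue@3 deps=(None,1) exec_start@3 write@6
I3 add r4: issue@4 deps=(None,None) exec_start@4 write@6

Answer: 3 3 6 6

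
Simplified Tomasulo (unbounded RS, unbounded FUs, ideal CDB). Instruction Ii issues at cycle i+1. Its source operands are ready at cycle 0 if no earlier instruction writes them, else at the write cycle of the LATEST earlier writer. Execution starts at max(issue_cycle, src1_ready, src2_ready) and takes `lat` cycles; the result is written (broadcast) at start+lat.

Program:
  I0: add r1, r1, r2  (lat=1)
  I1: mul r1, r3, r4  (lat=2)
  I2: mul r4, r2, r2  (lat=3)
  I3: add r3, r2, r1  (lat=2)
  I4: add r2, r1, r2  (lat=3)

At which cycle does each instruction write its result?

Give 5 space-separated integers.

I0 add r1: issue@1 deps=(None,None) exec_start@1 write@2
I1 mul r1: issue@2 deps=(None,None) exec_start@2 write@4
I2 mul r4: issue@3 deps=(None,None) exec_start@3 write@6
I3 add r3: issue@4 deps=(None,1) exec_start@4 write@6
I4 add r2: issue@5 deps=(1,None) exec_start@5 write@8

Answer: 2 4 6 6 8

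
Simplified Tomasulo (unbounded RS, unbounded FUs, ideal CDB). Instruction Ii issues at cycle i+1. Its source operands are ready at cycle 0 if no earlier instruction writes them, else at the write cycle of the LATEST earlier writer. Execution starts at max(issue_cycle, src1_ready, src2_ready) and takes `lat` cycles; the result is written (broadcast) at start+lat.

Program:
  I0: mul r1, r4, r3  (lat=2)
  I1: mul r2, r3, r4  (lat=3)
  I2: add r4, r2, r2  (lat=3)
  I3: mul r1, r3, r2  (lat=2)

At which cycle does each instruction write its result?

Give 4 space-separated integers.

Answer: 3 5 8 7

Derivation:
I0 mul r1: issue@1 deps=(None,None) exec_start@1 write@3
I1 mul r2: issue@2 deps=(None,None) exec_start@2 write@5
I2 add r4: issue@3 deps=(1,1) exec_start@5 write@8
I3 mul r1: issue@4 deps=(None,1) exec_start@5 write@7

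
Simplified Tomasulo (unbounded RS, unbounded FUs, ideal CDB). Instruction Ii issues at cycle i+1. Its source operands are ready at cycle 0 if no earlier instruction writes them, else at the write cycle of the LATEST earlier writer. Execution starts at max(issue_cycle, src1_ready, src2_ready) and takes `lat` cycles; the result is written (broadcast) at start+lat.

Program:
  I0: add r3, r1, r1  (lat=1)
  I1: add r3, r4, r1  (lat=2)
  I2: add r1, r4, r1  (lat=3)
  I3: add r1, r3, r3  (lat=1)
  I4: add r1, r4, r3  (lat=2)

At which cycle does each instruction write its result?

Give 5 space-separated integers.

I0 add r3: issue@1 deps=(None,None) exec_start@1 write@2
I1 add r3: issue@2 deps=(None,None) exec_start@2 write@4
I2 add r1: issue@3 deps=(None,None) exec_start@3 write@6
I3 add r1: issue@4 deps=(1,1) exec_start@4 write@5
I4 add r1: issue@5 deps=(None,1) exec_start@5 write@7

Answer: 2 4 6 5 7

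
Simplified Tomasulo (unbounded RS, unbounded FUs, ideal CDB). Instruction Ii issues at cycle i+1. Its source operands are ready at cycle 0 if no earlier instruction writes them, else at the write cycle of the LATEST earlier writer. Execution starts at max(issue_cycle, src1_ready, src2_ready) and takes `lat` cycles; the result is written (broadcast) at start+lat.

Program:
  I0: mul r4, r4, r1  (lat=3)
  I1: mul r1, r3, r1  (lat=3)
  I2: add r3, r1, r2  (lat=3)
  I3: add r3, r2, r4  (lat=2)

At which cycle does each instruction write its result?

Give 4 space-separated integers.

I0 mul r4: issue@1 deps=(None,None) exec_start@1 write@4
I1 mul r1: issue@2 deps=(None,None) exec_start@2 write@5
I2 add r3: issue@3 deps=(1,None) exec_start@5 write@8
I3 add r3: issue@4 deps=(None,0) exec_start@4 write@6

Answer: 4 5 8 6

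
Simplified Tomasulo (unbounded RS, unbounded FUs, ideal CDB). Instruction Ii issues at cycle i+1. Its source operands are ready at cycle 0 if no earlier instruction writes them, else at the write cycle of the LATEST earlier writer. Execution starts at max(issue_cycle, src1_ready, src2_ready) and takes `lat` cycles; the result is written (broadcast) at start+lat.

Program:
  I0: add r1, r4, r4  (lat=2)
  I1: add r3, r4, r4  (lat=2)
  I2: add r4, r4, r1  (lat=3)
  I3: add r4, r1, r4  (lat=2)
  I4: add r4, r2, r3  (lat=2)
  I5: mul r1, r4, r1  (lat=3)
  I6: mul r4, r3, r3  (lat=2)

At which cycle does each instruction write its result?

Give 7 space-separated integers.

I0 add r1: issue@1 deps=(None,None) exec_start@1 write@3
I1 add r3: issue@2 deps=(None,None) exec_start@2 write@4
I2 add r4: issue@3 deps=(None,0) exec_start@3 write@6
I3 add r4: issue@4 deps=(0,2) exec_start@6 write@8
I4 add r4: issue@5 deps=(None,1) exec_start@5 write@7
I5 mul r1: issue@6 deps=(4,0) exec_start@7 write@10
I6 mul r4: issue@7 deps=(1,1) exec_start@7 write@9

Answer: 3 4 6 8 7 10 9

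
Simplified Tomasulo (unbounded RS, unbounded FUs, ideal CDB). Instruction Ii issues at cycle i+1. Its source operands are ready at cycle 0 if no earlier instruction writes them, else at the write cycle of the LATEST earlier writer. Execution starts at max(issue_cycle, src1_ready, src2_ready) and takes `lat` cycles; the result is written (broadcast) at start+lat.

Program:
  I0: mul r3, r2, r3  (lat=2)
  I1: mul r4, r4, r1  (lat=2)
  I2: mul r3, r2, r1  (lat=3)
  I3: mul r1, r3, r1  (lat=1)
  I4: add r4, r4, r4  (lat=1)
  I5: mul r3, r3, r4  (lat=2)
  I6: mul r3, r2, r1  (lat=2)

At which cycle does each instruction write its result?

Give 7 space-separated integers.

Answer: 3 4 6 7 6 8 9

Derivation:
I0 mul r3: issue@1 deps=(None,None) exec_start@1 write@3
I1 mul r4: issue@2 deps=(None,None) exec_start@2 write@4
I2 mul r3: issue@3 deps=(None,None) exec_start@3 write@6
I3 mul r1: issue@4 deps=(2,None) exec_start@6 write@7
I4 add r4: issue@5 deps=(1,1) exec_start@5 write@6
I5 mul r3: issue@6 deps=(2,4) exec_start@6 write@8
I6 mul r3: issue@7 deps=(None,3) exec_start@7 write@9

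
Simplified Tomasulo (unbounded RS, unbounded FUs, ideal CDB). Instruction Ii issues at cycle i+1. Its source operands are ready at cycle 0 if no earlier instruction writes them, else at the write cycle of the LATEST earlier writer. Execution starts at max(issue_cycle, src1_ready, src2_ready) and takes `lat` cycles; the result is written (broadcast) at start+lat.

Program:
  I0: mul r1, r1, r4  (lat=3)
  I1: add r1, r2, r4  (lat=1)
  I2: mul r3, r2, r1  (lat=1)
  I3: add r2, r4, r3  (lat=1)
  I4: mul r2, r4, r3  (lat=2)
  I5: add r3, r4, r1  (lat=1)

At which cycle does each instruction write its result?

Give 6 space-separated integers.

Answer: 4 3 4 5 7 7

Derivation:
I0 mul r1: issue@1 deps=(None,None) exec_start@1 write@4
I1 add r1: issue@2 deps=(None,None) exec_start@2 write@3
I2 mul r3: issue@3 deps=(None,1) exec_start@3 write@4
I3 add r2: issue@4 deps=(None,2) exec_start@4 write@5
I4 mul r2: issue@5 deps=(None,2) exec_start@5 write@7
I5 add r3: issue@6 deps=(None,1) exec_start@6 write@7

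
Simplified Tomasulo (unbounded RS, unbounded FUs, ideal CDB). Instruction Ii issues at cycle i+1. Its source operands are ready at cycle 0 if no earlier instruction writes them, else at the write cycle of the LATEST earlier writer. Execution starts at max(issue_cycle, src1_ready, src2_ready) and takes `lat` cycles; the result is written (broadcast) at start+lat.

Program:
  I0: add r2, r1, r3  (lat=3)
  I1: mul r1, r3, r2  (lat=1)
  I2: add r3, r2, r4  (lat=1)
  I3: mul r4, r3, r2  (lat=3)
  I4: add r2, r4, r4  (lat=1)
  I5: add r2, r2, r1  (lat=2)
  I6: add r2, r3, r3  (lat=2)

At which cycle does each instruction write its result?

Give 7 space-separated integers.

I0 add r2: issue@1 deps=(None,None) exec_start@1 write@4
I1 mul r1: issue@2 deps=(None,0) exec_start@4 write@5
I2 add r3: issue@3 deps=(0,None) exec_start@4 write@5
I3 mul r4: issue@4 deps=(2,0) exec_start@5 write@8
I4 add r2: issue@5 deps=(3,3) exec_start@8 write@9
I5 add r2: issue@6 deps=(4,1) exec_start@9 write@11
I6 add r2: issue@7 deps=(2,2) exec_start@7 write@9

Answer: 4 5 5 8 9 11 9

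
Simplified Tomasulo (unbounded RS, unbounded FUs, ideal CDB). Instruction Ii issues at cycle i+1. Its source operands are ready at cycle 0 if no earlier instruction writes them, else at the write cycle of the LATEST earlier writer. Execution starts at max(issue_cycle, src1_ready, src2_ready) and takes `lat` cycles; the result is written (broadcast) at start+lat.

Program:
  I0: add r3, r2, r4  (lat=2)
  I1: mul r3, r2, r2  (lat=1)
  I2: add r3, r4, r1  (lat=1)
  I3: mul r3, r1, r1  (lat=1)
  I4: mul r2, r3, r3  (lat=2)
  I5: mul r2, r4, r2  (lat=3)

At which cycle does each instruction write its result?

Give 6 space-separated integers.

Answer: 3 3 4 5 7 10

Derivation:
I0 add r3: issue@1 deps=(None,None) exec_start@1 write@3
I1 mul r3: issue@2 deps=(None,None) exec_start@2 write@3
I2 add r3: issue@3 deps=(None,None) exec_start@3 write@4
I3 mul r3: issue@4 deps=(None,None) exec_start@4 write@5
I4 mul r2: issue@5 deps=(3,3) exec_start@5 write@7
I5 mul r2: issue@6 deps=(None,4) exec_start@7 write@10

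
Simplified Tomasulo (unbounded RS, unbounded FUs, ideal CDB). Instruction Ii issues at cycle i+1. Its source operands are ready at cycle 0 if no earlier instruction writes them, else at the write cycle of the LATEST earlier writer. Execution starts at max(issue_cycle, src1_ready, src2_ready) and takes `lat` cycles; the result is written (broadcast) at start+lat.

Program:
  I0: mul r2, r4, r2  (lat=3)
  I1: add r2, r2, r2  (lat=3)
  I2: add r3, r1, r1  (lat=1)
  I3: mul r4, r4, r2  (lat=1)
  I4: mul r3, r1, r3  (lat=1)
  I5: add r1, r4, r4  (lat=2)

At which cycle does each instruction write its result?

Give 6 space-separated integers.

I0 mul r2: issue@1 deps=(None,None) exec_start@1 write@4
I1 add r2: issue@2 deps=(0,0) exec_start@4 write@7
I2 add r3: issue@3 deps=(None,None) exec_start@3 write@4
I3 mul r4: issue@4 deps=(None,1) exec_start@7 write@8
I4 mul r3: issue@5 deps=(None,2) exec_start@5 write@6
I5 add r1: issue@6 deps=(3,3) exec_start@8 write@10

Answer: 4 7 4 8 6 10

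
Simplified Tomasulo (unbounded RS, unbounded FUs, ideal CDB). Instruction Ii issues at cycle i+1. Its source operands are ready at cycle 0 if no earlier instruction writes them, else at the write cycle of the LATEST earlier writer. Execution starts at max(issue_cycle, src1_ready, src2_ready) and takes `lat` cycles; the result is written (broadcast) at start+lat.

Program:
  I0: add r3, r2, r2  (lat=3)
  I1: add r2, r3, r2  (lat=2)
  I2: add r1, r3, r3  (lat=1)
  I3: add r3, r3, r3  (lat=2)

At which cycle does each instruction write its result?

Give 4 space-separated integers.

I0 add r3: issue@1 deps=(None,None) exec_start@1 write@4
I1 add r2: issue@2 deps=(0,None) exec_start@4 write@6
I2 add r1: issue@3 deps=(0,0) exec_start@4 write@5
I3 add r3: issue@4 deps=(0,0) exec_start@4 write@6

Answer: 4 6 5 6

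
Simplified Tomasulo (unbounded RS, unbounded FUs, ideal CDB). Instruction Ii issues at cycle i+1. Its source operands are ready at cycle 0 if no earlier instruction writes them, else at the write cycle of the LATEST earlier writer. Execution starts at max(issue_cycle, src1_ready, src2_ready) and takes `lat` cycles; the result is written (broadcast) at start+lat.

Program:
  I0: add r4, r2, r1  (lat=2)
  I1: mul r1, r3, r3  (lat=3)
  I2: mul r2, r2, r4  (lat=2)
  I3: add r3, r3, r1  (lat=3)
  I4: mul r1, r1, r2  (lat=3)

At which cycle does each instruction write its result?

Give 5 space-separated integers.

Answer: 3 5 5 8 8

Derivation:
I0 add r4: issue@1 deps=(None,None) exec_start@1 write@3
I1 mul r1: issue@2 deps=(None,None) exec_start@2 write@5
I2 mul r2: issue@3 deps=(None,0) exec_start@3 write@5
I3 add r3: issue@4 deps=(None,1) exec_start@5 write@8
I4 mul r1: issue@5 deps=(1,2) exec_start@5 write@8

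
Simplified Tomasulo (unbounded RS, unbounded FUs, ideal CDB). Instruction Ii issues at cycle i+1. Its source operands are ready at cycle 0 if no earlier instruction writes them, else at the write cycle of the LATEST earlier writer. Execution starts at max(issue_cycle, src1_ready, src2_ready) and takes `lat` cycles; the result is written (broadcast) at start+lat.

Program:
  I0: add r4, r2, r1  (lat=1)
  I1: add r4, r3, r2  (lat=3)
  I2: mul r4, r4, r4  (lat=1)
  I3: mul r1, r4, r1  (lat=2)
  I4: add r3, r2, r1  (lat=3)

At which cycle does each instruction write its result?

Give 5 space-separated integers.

I0 add r4: issue@1 deps=(None,None) exec_start@1 write@2
I1 add r4: issue@2 deps=(None,None) exec_start@2 write@5
I2 mul r4: issue@3 deps=(1,1) exec_start@5 write@6
I3 mul r1: issue@4 deps=(2,None) exec_start@6 write@8
I4 add r3: issue@5 deps=(None,3) exec_start@8 write@11

Answer: 2 5 6 8 11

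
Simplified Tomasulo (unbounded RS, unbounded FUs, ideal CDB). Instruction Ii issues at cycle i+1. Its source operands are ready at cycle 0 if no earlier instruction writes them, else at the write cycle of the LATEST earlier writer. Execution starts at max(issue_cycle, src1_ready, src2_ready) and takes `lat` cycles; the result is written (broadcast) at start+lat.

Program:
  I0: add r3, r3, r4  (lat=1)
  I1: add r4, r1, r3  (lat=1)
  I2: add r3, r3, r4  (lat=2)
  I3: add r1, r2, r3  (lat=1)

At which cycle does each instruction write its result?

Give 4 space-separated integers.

Answer: 2 3 5 6

Derivation:
I0 add r3: issue@1 deps=(None,None) exec_start@1 write@2
I1 add r4: issue@2 deps=(None,0) exec_start@2 write@3
I2 add r3: issue@3 deps=(0,1) exec_start@3 write@5
I3 add r1: issue@4 deps=(None,2) exec_start@5 write@6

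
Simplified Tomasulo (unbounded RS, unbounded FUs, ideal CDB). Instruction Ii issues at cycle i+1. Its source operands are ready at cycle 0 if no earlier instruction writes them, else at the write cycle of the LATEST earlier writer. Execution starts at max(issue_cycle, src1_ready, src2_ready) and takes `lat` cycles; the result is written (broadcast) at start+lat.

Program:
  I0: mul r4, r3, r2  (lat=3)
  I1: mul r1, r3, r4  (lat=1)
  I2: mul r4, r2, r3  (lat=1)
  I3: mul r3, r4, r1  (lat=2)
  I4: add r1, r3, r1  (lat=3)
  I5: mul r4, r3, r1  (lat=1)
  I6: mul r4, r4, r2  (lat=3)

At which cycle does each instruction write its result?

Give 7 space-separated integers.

I0 mul r4: issue@1 deps=(None,None) exec_start@1 write@4
I1 mul r1: issue@2 deps=(None,0) exec_start@4 write@5
I2 mul r4: issue@3 deps=(None,None) exec_start@3 write@4
I3 mul r3: issue@4 deps=(2,1) exec_start@5 write@7
I4 add r1: issue@5 deps=(3,1) exec_start@7 write@10
I5 mul r4: issue@6 deps=(3,4) exec_start@10 write@11
I6 mul r4: issue@7 deps=(5,None) exec_start@11 write@14

Answer: 4 5 4 7 10 11 14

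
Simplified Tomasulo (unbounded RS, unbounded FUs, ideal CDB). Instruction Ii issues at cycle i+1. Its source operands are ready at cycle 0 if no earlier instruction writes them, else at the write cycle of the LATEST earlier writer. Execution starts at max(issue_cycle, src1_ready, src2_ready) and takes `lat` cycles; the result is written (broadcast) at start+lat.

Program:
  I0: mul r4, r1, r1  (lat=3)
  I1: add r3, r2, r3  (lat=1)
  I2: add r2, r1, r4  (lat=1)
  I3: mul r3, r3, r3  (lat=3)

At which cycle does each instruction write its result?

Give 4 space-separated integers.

Answer: 4 3 5 7

Derivation:
I0 mul r4: issue@1 deps=(None,None) exec_start@1 write@4
I1 add r3: issue@2 deps=(None,None) exec_start@2 write@3
I2 add r2: issue@3 deps=(None,0) exec_start@4 write@5
I3 mul r3: issue@4 deps=(1,1) exec_start@4 write@7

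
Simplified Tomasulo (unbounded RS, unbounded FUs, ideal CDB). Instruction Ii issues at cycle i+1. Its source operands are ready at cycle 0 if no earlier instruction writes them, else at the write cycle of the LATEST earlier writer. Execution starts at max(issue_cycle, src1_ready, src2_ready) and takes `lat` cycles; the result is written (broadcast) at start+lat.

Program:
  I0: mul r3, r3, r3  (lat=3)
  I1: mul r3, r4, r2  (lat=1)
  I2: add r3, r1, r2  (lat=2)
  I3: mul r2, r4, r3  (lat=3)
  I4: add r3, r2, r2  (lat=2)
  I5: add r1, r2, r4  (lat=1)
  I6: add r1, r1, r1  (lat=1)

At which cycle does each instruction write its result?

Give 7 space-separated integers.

I0 mul r3: issue@1 deps=(None,None) exec_start@1 write@4
I1 mul r3: issue@2 deps=(None,None) exec_start@2 write@3
I2 add r3: issue@3 deps=(None,None) exec_start@3 write@5
I3 mul r2: issue@4 deps=(None,2) exec_start@5 write@8
I4 add r3: issue@5 deps=(3,3) exec_start@8 write@10
I5 add r1: issue@6 deps=(3,None) exec_start@8 write@9
I6 add r1: issue@7 deps=(5,5) exec_start@9 write@10

Answer: 4 3 5 8 10 9 10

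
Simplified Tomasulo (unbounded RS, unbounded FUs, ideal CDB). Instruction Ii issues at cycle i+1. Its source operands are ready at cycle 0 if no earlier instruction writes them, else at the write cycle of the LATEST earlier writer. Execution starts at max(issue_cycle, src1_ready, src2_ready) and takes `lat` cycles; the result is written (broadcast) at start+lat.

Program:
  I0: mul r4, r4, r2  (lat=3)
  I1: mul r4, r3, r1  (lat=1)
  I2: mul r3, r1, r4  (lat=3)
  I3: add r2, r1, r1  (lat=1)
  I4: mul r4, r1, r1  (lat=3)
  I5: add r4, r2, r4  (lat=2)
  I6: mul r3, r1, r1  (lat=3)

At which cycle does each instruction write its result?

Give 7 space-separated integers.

Answer: 4 3 6 5 8 10 10

Derivation:
I0 mul r4: issue@1 deps=(None,None) exec_start@1 write@4
I1 mul r4: issue@2 deps=(None,None) exec_start@2 write@3
I2 mul r3: issue@3 deps=(None,1) exec_start@3 write@6
I3 add r2: issue@4 deps=(None,None) exec_start@4 write@5
I4 mul r4: issue@5 deps=(None,None) exec_start@5 write@8
I5 add r4: issue@6 deps=(3,4) exec_start@8 write@10
I6 mul r3: issue@7 deps=(None,None) exec_start@7 write@10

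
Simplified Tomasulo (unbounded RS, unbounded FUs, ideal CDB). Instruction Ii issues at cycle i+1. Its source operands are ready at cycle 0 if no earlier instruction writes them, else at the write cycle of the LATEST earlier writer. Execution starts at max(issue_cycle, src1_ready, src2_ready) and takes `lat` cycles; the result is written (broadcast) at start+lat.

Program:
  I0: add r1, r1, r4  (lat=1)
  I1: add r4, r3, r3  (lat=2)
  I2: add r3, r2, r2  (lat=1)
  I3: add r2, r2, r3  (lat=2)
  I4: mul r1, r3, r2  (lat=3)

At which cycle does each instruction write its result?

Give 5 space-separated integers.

I0 add r1: issue@1 deps=(None,None) exec_start@1 write@2
I1 add r4: issue@2 deps=(None,None) exec_start@2 write@4
I2 add r3: issue@3 deps=(None,None) exec_start@3 write@4
I3 add r2: issue@4 deps=(None,2) exec_start@4 write@6
I4 mul r1: issue@5 deps=(2,3) exec_start@6 write@9

Answer: 2 4 4 6 9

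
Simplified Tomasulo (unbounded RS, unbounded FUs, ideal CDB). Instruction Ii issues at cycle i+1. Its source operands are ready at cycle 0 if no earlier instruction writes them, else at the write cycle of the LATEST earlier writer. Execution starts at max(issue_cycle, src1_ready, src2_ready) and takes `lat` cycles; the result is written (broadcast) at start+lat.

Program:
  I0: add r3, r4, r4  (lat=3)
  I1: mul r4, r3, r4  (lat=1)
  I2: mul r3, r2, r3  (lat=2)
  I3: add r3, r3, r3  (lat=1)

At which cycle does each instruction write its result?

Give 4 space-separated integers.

Answer: 4 5 6 7

Derivation:
I0 add r3: issue@1 deps=(None,None) exec_start@1 write@4
I1 mul r4: issue@2 deps=(0,None) exec_start@4 write@5
I2 mul r3: issue@3 deps=(None,0) exec_start@4 write@6
I3 add r3: issue@4 deps=(2,2) exec_start@6 write@7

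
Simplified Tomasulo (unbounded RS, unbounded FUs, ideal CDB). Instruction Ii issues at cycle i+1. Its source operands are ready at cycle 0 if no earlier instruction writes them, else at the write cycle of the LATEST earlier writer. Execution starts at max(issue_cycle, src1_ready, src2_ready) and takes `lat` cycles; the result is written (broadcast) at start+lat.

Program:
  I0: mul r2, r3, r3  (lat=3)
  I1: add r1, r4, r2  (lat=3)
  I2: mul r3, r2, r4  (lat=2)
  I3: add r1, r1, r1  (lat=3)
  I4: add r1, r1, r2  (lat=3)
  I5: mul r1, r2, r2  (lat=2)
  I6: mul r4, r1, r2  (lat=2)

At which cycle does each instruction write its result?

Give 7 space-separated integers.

I0 mul r2: issue@1 deps=(None,None) exec_start@1 write@4
I1 add r1: issue@2 deps=(None,0) exec_start@4 write@7
I2 mul r3: issue@3 deps=(0,None) exec_start@4 write@6
I3 add r1: issue@4 deps=(1,1) exec_start@7 write@10
I4 add r1: issue@5 deps=(3,0) exec_start@10 write@13
I5 mul r1: issue@6 deps=(0,0) exec_start@6 write@8
I6 mul r4: issue@7 deps=(5,0) exec_start@8 write@10

Answer: 4 7 6 10 13 8 10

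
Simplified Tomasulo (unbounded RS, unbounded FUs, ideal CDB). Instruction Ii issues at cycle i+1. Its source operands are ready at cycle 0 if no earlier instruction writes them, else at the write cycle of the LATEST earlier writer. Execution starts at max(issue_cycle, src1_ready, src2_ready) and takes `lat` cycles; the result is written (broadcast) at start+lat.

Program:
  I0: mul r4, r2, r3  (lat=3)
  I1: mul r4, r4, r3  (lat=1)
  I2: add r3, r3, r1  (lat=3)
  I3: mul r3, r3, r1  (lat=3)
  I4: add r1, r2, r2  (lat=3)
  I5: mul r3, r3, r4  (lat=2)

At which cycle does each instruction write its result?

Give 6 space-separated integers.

Answer: 4 5 6 9 8 11

Derivation:
I0 mul r4: issue@1 deps=(None,None) exec_start@1 write@4
I1 mul r4: issue@2 deps=(0,None) exec_start@4 write@5
I2 add r3: issue@3 deps=(None,None) exec_start@3 write@6
I3 mul r3: issue@4 deps=(2,None) exec_start@6 write@9
I4 add r1: issue@5 deps=(None,None) exec_start@5 write@8
I5 mul r3: issue@6 deps=(3,1) exec_start@9 write@11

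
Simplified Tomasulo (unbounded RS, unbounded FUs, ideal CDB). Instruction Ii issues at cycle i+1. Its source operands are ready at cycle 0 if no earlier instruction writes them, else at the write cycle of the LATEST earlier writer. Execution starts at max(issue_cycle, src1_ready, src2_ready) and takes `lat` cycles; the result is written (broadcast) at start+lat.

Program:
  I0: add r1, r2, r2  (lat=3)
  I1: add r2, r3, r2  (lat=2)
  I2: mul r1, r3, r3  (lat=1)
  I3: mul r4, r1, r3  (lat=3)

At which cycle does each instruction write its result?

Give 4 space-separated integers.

Answer: 4 4 4 7

Derivation:
I0 add r1: issue@1 deps=(None,None) exec_start@1 write@4
I1 add r2: issue@2 deps=(None,None) exec_start@2 write@4
I2 mul r1: issue@3 deps=(None,None) exec_start@3 write@4
I3 mul r4: issue@4 deps=(2,None) exec_start@4 write@7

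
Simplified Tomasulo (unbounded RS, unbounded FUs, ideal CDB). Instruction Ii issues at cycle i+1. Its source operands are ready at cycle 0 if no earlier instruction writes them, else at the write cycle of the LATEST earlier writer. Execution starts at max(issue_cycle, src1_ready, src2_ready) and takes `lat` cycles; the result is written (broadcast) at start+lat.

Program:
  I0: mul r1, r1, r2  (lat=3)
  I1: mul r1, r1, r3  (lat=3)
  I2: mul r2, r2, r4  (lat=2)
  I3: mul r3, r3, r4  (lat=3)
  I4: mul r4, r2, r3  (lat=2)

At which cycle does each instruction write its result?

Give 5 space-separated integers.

Answer: 4 7 5 7 9

Derivation:
I0 mul r1: issue@1 deps=(None,None) exec_start@1 write@4
I1 mul r1: issue@2 deps=(0,None) exec_start@4 write@7
I2 mul r2: issue@3 deps=(None,None) exec_start@3 write@5
I3 mul r3: issue@4 deps=(None,None) exec_start@4 write@7
I4 mul r4: issue@5 deps=(2,3) exec_start@7 write@9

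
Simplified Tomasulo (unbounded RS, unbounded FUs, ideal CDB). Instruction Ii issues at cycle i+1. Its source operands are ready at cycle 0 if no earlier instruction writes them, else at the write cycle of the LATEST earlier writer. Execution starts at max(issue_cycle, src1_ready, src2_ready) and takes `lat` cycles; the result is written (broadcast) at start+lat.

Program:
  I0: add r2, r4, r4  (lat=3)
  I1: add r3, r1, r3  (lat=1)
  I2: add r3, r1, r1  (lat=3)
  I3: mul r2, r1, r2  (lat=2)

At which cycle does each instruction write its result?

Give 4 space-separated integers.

I0 add r2: issue@1 deps=(None,None) exec_start@1 write@4
I1 add r3: issue@2 deps=(None,None) exec_start@2 write@3
I2 add r3: issue@3 deps=(None,None) exec_start@3 write@6
I3 mul r2: issue@4 deps=(None,0) exec_start@4 write@6

Answer: 4 3 6 6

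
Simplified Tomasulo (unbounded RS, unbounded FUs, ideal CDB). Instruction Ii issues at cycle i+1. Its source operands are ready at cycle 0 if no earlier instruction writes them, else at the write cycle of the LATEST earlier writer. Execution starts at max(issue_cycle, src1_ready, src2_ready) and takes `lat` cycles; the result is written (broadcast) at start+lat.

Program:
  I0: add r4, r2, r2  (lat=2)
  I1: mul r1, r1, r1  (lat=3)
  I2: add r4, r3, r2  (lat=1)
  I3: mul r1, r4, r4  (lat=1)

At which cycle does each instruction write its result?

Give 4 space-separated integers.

I0 add r4: issue@1 deps=(None,None) exec_start@1 write@3
I1 mul r1: issue@2 deps=(None,None) exec_start@2 write@5
I2 add r4: issue@3 deps=(None,None) exec_start@3 write@4
I3 mul r1: issue@4 deps=(2,2) exec_start@4 write@5

Answer: 3 5 4 5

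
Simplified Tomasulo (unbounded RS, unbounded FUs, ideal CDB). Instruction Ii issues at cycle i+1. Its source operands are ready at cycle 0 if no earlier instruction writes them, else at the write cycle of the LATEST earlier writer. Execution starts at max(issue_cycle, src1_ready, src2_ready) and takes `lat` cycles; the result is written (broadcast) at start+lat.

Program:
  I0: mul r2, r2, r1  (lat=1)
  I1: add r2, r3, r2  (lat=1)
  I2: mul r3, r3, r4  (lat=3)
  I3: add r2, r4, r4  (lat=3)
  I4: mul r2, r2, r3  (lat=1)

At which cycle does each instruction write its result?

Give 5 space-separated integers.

I0 mul r2: issue@1 deps=(None,None) exec_start@1 write@2
I1 add r2: issue@2 deps=(None,0) exec_start@2 write@3
I2 mul r3: issue@3 deps=(None,None) exec_start@3 write@6
I3 add r2: issue@4 deps=(None,None) exec_start@4 write@7
I4 mul r2: issue@5 deps=(3,2) exec_start@7 write@8

Answer: 2 3 6 7 8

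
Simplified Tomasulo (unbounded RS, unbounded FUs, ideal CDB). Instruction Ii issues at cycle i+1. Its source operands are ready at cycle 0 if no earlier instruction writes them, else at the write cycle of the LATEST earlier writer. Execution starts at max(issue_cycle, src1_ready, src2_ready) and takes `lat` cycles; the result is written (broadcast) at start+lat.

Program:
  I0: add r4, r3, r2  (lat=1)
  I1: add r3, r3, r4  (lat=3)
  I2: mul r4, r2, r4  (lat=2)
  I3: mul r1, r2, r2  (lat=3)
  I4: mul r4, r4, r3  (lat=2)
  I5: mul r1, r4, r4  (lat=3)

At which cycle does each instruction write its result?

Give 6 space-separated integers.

Answer: 2 5 5 7 7 10

Derivation:
I0 add r4: issue@1 deps=(None,None) exec_start@1 write@2
I1 add r3: issue@2 deps=(None,0) exec_start@2 write@5
I2 mul r4: issue@3 deps=(None,0) exec_start@3 write@5
I3 mul r1: issue@4 deps=(None,None) exec_start@4 write@7
I4 mul r4: issue@5 deps=(2,1) exec_start@5 write@7
I5 mul r1: issue@6 deps=(4,4) exec_start@7 write@10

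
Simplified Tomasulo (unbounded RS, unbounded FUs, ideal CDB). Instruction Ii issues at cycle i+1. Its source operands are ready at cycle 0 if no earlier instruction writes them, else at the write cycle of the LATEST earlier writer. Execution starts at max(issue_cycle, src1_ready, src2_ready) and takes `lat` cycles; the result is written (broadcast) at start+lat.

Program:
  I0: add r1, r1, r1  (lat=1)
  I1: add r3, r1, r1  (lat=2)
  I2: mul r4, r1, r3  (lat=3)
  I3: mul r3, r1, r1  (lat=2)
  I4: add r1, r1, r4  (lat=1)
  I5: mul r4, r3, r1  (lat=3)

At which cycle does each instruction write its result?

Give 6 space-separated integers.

I0 add r1: issue@1 deps=(None,None) exec_start@1 write@2
I1 add r3: issue@2 deps=(0,0) exec_start@2 write@4
I2 mul r4: issue@3 deps=(0,1) exec_start@4 write@7
I3 mul r3: issue@4 deps=(0,0) exec_start@4 write@6
I4 add r1: issue@5 deps=(0,2) exec_start@7 write@8
I5 mul r4: issue@6 deps=(3,4) exec_start@8 write@11

Answer: 2 4 7 6 8 11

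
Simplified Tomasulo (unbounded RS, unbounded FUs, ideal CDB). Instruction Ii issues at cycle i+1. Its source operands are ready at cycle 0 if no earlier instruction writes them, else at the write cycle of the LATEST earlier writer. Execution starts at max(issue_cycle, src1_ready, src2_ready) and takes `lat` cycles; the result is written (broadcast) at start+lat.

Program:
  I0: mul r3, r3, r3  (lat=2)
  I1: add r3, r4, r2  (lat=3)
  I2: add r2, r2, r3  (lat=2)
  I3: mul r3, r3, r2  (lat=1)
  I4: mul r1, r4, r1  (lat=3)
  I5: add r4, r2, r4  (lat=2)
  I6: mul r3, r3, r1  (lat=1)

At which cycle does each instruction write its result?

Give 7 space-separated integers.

I0 mul r3: issue@1 deps=(None,None) exec_start@1 write@3
I1 add r3: issue@2 deps=(None,None) exec_start@2 write@5
I2 add r2: issue@3 deps=(None,1) exec_start@5 write@7
I3 mul r3: issue@4 deps=(1,2) exec_start@7 write@8
I4 mul r1: issue@5 deps=(None,None) exec_start@5 write@8
I5 add r4: issue@6 deps=(2,None) exec_start@7 write@9
I6 mul r3: issue@7 deps=(3,4) exec_start@8 write@9

Answer: 3 5 7 8 8 9 9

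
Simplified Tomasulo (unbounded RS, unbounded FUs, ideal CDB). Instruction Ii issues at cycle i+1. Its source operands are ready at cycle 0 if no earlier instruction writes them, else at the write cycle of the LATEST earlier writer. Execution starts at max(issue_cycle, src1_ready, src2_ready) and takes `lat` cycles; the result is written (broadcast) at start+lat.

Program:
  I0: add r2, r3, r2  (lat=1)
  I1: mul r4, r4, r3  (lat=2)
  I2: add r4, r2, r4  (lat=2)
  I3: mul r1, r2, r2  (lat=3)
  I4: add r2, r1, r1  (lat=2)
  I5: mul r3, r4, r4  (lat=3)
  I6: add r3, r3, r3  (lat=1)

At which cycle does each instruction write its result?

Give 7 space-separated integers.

I0 add r2: issue@1 deps=(None,None) exec_start@1 write@2
I1 mul r4: issue@2 deps=(None,None) exec_start@2 write@4
I2 add r4: issue@3 deps=(0,1) exec_start@4 write@6
I3 mul r1: issue@4 deps=(0,0) exec_start@4 write@7
I4 add r2: issue@5 deps=(3,3) exec_start@7 write@9
I5 mul r3: issue@6 deps=(2,2) exec_start@6 write@9
I6 add r3: issue@7 deps=(5,5) exec_start@9 write@10

Answer: 2 4 6 7 9 9 10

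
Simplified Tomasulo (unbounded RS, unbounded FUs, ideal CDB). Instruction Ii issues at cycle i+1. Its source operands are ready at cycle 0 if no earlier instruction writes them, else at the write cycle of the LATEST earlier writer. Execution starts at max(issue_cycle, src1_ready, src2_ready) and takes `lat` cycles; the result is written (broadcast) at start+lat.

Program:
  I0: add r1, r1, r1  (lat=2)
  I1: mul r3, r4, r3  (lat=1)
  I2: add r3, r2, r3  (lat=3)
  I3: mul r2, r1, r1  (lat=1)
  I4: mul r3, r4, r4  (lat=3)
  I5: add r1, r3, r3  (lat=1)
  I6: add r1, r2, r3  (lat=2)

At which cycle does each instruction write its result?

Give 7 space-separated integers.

I0 add r1: issue@1 deps=(None,None) exec_start@1 write@3
I1 mul r3: issue@2 deps=(None,None) exec_start@2 write@3
I2 add r3: issue@3 deps=(None,1) exec_start@3 write@6
I3 mul r2: issue@4 deps=(0,0) exec_start@4 write@5
I4 mul r3: issue@5 deps=(None,None) exec_start@5 write@8
I5 add r1: issue@6 deps=(4,4) exec_start@8 write@9
I6 add r1: issue@7 deps=(3,4) exec_start@8 write@10

Answer: 3 3 6 5 8 9 10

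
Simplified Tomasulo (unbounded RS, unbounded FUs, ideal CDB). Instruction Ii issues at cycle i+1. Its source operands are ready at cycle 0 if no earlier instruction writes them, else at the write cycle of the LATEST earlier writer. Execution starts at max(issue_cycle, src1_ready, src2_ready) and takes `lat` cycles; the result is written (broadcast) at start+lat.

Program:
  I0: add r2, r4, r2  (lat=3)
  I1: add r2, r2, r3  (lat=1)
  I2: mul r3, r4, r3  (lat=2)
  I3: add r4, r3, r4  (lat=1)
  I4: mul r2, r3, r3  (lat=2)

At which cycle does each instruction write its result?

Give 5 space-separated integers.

I0 add r2: issue@1 deps=(None,None) exec_start@1 write@4
I1 add r2: issue@2 deps=(0,None) exec_start@4 write@5
I2 mul r3: issue@3 deps=(None,None) exec_start@3 write@5
I3 add r4: issue@4 deps=(2,None) exec_start@5 write@6
I4 mul r2: issue@5 deps=(2,2) exec_start@5 write@7

Answer: 4 5 5 6 7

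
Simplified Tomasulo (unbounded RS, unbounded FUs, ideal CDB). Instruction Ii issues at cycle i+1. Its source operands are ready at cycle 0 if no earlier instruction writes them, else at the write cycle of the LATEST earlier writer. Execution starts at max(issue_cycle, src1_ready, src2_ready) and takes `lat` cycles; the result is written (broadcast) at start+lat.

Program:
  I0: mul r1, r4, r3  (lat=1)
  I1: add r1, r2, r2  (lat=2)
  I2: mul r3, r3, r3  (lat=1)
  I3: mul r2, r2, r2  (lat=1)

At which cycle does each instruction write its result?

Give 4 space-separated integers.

I0 mul r1: issue@1 deps=(None,None) exec_start@1 write@2
I1 add r1: issue@2 deps=(None,None) exec_start@2 write@4
I2 mul r3: issue@3 deps=(None,None) exec_start@3 write@4
I3 mul r2: issue@4 deps=(None,None) exec_start@4 write@5

Answer: 2 4 4 5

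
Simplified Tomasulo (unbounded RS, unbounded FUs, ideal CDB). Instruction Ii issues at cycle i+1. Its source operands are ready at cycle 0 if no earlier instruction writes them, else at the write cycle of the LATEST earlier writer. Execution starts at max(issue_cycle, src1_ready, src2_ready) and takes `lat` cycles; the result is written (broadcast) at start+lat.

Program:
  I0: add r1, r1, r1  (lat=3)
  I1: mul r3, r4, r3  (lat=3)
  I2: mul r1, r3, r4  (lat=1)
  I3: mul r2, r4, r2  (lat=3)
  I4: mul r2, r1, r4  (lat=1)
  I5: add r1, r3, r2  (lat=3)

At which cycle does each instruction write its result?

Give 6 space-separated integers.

Answer: 4 5 6 7 7 10

Derivation:
I0 add r1: issue@1 deps=(None,None) exec_start@1 write@4
I1 mul r3: issue@2 deps=(None,None) exec_start@2 write@5
I2 mul r1: issue@3 deps=(1,None) exec_start@5 write@6
I3 mul r2: issue@4 deps=(None,None) exec_start@4 write@7
I4 mul r2: issue@5 deps=(2,None) exec_start@6 write@7
I5 add r1: issue@6 deps=(1,4) exec_start@7 write@10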